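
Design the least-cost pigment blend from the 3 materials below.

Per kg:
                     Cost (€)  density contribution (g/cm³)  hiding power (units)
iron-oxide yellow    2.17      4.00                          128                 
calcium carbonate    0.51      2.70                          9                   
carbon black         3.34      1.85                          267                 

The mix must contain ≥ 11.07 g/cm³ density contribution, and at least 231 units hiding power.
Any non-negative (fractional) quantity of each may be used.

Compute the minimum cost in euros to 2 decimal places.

€4.32

Treat it as an LP. Let x1 = kg of iron-oxide yellow, x2 = kg of calcium carbonate, x3 = kg of carbon black.
Minimize 2.17x1 + 0.51x2 + 3.34x3 s.t.:
  4x1 + 2.7x2 + 1.85x3 ≥ 11.07   (density contribution)
  128x1 + 9x2 + 267x3 ≥ 231   (hiding power)
  x1, x2, x3 ≥ 0.
At the optimum only calcium carbonate, carbon black are positive (iron-oxide yellow = 0). Binding constraints: density contribution and hiding power.
That vertex is x2 = 3.59, x3 = 0.7442.
Total cost: 0.51·3.59 + 3.34·0.7442 = 4.3165.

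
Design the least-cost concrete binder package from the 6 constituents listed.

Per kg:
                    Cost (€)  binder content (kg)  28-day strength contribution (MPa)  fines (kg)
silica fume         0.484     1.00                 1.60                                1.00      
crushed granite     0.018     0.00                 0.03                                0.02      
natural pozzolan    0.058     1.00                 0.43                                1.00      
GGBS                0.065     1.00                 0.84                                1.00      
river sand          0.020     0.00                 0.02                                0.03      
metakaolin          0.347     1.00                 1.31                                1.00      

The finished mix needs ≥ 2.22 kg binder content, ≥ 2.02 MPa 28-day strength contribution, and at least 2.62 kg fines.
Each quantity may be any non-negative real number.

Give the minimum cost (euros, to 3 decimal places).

€0.167

This is a linear program. Let x1 = kg of silica fume, x2 = kg of crushed granite, x3 = kg of natural pozzolan, x4 = kg of GGBS, x5 = kg of river sand, x6 = kg of metakaolin.
Minimise 0.484x1 + 0.018x2 + 0.058x3 + 0.065x4 + 0.02x5 + 0.347x6 s.t.:
  1x1 + 1x3 + 1x4 + 1x6 ≥ 2.22   (binder content)
  1.6x1 + 0.03x2 + 0.43x3 + 0.84x4 + 0.02x5 + 1.31x6 ≥ 2.02   (28-day strength contribution)
  1x1 + 0.02x2 + 1x3 + 1x4 + 0.03x5 + 1x6 ≥ 2.62   (fines)
  x1, x2, x3, x4, x5, x6 ≥ 0.
The cheapest feasible vertex uses only natural pozzolan, GGBS; silica fume, crushed granite, river sand, metakaolin are not used. The 28-day strength contribution and fines requirements are met with equality.
Solving gives x3 = 0.441, x4 = 2.179.
Total cost: 0.058·0.441 + 0.065·2.179 = 0.16721.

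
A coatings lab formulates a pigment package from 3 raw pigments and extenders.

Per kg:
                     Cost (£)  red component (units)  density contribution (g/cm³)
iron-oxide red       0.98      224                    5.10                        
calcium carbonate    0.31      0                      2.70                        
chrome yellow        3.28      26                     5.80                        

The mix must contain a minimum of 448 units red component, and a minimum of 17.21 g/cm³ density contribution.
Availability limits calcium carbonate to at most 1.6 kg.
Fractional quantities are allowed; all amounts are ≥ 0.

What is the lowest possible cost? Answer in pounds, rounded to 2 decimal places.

£2.97

This is a linear program. Let x1 = kg of iron-oxide red, x2 = kg of calcium carbonate, x3 = kg of chrome yellow.
min 0.98x1 + 0.31x2 + 3.28x3 with:
  224x1 + 26x3 ≥ 448   (red component)
  5.1x1 + 2.7x2 + 5.8x3 ≥ 17.21   (density contribution)
  x2 ≤ 1.6
  x1, x2, x3 ≥ 0.
The minimum-cost mix takes nothing from chrome yellow — only iron-oxide red, calcium carbonate. The density contribution and the calcium carbonate cap requirements are met with equality.
So iron-oxide red = 2.527 kg, calcium carbonate = 1.6 kg.
Cost = 0.98·2.527 + 0.31·1.6 = 2.9725.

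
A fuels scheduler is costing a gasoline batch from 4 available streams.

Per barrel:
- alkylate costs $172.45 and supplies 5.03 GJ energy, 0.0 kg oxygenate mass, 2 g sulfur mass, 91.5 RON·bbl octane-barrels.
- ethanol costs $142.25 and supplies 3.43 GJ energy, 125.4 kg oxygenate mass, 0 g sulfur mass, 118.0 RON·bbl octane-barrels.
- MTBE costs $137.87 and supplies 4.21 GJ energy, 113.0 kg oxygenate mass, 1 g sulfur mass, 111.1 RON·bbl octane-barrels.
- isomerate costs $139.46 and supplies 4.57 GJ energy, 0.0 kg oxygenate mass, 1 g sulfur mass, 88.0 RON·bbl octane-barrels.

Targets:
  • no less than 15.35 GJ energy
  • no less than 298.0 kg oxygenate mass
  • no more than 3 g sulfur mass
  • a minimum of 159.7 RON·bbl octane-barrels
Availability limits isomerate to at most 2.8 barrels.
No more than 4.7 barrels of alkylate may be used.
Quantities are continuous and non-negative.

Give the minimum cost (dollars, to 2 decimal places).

$511.56

Let x1 = barrels of alkylate, x2 = barrels of ethanol, x3 = barrels of MTBE, x4 = barrels of isomerate.
Minimize 172.45x1 + 142.25x2 + 137.87x3 + 139.46x4 s.t.:
  5.03x1 + 3.43x2 + 4.21x3 + 4.57x4 ≥ 15.35   (energy)
  125.4x2 + 113x3 ≥ 298   (oxygenate mass)
  2x1 + 1x3 + 1x4 ≤ 3   (sulfur mass)
  91.5x1 + 118x2 + 111.1x3 + 88x4 ≥ 159.7   (octane-barrels)
  x4 ≤ 2.8
  x1 ≤ 4.7
  x1, x2, x3, x4 ≥ 0.
At the optimum only ethanol, MTBE, isomerate are positive (alkylate = 0). The energy, oxygenate mass, sulfur mass requirements are met with equality.
Optimal quantities: ethanol = 0.676166 barrels, MTBE = 1.8868 barrels, isomerate = 1.1132 barrels.
Hence cost = 142.25·0.676166 + 137.87·1.8868 + 139.46·1.1132 = $511.5646.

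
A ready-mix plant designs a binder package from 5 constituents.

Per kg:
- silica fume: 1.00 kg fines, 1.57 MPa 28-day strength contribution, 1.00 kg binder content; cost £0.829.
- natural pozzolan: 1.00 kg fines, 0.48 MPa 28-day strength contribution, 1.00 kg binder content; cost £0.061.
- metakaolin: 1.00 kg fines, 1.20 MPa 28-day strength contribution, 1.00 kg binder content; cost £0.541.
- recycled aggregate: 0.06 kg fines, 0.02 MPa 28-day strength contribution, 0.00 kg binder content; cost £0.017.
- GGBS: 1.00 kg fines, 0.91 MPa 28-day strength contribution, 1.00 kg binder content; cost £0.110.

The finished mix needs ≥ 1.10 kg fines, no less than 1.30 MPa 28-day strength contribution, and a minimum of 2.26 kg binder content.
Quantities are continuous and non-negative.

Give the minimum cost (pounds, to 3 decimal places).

£0.162

Let x1 = kg of silica fume, x2 = kg of natural pozzolan, x3 = kg of metakaolin, x4 = kg of recycled aggregate, x5 = kg of GGBS.
Minimize 0.829x1 + 0.061x2 + 0.541x3 + 0.017x4 + 0.11x5 with:
  1x1 + 1x2 + 1x3 + 0.06x4 + 1x5 ≥ 1.1   (fines)
  1.57x1 + 0.48x2 + 1.2x3 + 0.02x4 + 0.91x5 ≥ 1.3   (28-day strength contribution)
  1x1 + 1x2 + 1x3 + 1x5 ≥ 2.26   (binder content)
  x1, x2, x3, x4, x5 ≥ 0.
The cheapest feasible vertex uses only natural pozzolan, GGBS; silica fume, metakaolin, recycled aggregate are not used. Binding constraints: 28-day strength contribution and binder content.
That vertex is x2 = 1.76, x5 = 0.5005.
Cost = 0.061·1.76 + 0.11·0.5005 = 0.16242.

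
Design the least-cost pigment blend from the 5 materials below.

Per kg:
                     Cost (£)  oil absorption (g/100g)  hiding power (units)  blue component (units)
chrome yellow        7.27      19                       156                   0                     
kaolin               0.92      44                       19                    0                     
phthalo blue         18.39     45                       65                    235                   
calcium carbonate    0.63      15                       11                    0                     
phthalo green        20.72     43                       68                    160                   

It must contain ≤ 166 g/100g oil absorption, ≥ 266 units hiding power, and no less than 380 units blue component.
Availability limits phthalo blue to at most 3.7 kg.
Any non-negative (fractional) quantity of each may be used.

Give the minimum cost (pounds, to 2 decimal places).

£37.24

Treat it as an LP. Let x1 = kg of chrome yellow, x2 = kg of kaolin, x3 = kg of phthalo blue, x4 = kg of calcium carbonate, x5 = kg of phthalo green.
Minimise 7.27x1 + 0.92x2 + 18.39x3 + 0.63x4 + 20.72x5 with:
  19x1 + 44x2 + 45x3 + 15x4 + 43x5 ≤ 166   (oil absorption)
  156x1 + 19x2 + 65x3 + 11x4 + 68x5 ≥ 266   (hiding power)
  235x3 + 160x5 ≥ 380   (blue component)
  x3 ≤ 3.7
  x1, x2, x3, x4, x5 ≥ 0.
The optimal basis is {chrome yellow, phthalo blue}; kaolin, calcium carbonate, phthalo green drop out. Binding constraints: hiding power and blue component.
That vertex is x1 = 1.03137, x3 = 1.61702.
Total cost: 7.27·1.03137 + 18.39·1.61702 = 37.2351.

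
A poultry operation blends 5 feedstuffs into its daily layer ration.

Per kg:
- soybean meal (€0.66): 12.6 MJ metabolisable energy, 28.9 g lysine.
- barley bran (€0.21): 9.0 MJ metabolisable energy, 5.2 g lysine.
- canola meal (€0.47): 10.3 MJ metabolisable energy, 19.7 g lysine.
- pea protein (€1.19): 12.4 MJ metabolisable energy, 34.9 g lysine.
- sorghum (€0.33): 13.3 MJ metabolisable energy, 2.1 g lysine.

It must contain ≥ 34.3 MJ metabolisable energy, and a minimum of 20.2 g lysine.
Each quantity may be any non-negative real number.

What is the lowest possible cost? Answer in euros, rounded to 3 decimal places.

€0.807

Let x1 = kg of soybean meal, x2 = kg of barley bran, x3 = kg of canola meal, x4 = kg of pea protein, x5 = kg of sorghum.
min 0.66x1 + 0.21x2 + 0.47x3 + 1.19x4 + 0.33x5 s.t.:
  12.6x1 + 9x2 + 10.3x3 + 12.4x4 + 13.3x5 ≥ 34.3   (metabolisable energy)
  28.9x1 + 5.2x2 + 19.7x3 + 34.9x4 + 2.1x5 ≥ 20.2   (lysine)
  x1, x2, x3, x4, x5 ≥ 0.
At the optimum only barley bran, canola meal are positive (soybean meal, pea protein, sorghum = 0). The metabolisable energy and lysine requirements are met with equality.
That vertex is x2 = 3.779, x3 = 0.0278.
Hence cost = 0.21·3.779 + 0.47·0.0278 = €0.80666.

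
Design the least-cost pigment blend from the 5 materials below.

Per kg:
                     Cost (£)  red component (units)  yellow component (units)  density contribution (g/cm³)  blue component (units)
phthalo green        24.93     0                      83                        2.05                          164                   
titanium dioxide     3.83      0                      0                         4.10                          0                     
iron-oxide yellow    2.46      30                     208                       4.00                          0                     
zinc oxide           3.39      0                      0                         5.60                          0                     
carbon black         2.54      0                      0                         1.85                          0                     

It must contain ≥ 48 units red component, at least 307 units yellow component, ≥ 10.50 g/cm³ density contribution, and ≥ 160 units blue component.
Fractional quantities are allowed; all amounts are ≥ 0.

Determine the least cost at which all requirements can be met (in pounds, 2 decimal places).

Let x1 = kg of phthalo green, x2 = kg of titanium dioxide, x3 = kg of iron-oxide yellow, x4 = kg of zinc oxide, x5 = kg of carbon black.
Minimise 24.93x1 + 3.83x2 + 2.46x3 + 3.39x4 + 2.54x5 s.t.:
  30x3 ≥ 48   (red component)
  83x1 + 208x3 ≥ 307   (yellow component)
  2.05x1 + 4.1x2 + 4x3 + 5.6x4 + 1.85x5 ≥ 10.5   (density contribution)
  164x1 ≥ 160   (blue component)
  x1, x2, x3, x4, x5 ≥ 0.
The minimum-cost mix takes nothing from titanium dioxide, carbon black — only phthalo green, iron-oxide yellow, zinc oxide. The red component, density contribution, blue component requirements are met with equality.
Solving gives x1 = 0.9756, x3 = 1.6, x4 = 0.375.
Hence cost = 24.93·0.9756 + 2.46·1.6 + 3.39·0.375 = £29.5290.

£29.53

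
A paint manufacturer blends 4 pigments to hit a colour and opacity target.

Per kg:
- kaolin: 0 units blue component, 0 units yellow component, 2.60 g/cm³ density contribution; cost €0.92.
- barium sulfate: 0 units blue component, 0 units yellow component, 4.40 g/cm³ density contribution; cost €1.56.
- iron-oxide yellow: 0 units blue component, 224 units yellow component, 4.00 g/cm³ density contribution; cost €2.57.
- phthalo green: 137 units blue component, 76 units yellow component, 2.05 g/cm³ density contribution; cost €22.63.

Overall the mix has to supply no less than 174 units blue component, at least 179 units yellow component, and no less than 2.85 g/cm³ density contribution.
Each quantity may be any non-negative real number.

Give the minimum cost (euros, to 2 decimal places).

€29.69

Let x1 = kg of kaolin, x2 = kg of barium sulfate, x3 = kg of iron-oxide yellow, x4 = kg of phthalo green.
min 0.92x1 + 1.56x2 + 2.57x3 + 22.63x4 subject to:
  137x4 ≥ 174   (blue component)
  224x3 + 76x4 ≥ 179   (yellow component)
  2.6x1 + 4.4x2 + 4x3 + 2.05x4 ≥ 2.85   (density contribution)
  x1, x2, x3, x4 ≥ 0.
The optimal basis is {iron-oxide yellow, phthalo green}; kaolin, barium sulfate drop out. Binding constraints: blue component and yellow component.
Optimal quantities: iron-oxide yellow = 0.3682 kg, phthalo green = 1.27 kg.
Objective = 2.57·0.3682 + 22.63·1.27 = 29.6864.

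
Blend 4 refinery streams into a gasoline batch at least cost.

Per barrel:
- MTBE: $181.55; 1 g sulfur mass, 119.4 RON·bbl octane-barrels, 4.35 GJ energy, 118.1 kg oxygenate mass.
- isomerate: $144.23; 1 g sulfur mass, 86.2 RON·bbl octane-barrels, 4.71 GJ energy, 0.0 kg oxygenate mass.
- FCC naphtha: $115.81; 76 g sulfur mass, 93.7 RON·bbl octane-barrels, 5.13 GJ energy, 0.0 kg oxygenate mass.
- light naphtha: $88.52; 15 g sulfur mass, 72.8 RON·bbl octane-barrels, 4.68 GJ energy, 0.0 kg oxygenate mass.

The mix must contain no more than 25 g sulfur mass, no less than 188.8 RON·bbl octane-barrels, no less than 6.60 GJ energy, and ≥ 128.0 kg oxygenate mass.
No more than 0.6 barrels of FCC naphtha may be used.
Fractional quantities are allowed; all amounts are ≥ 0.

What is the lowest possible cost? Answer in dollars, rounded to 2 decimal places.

Let x1 = barrels of MTBE, x2 = barrels of isomerate, x3 = barrels of FCC naphtha, x4 = barrels of light naphtha.
Minimise 181.55x1 + 144.23x2 + 115.81x3 + 88.52x4 with:
  1x1 + 1x2 + 76x3 + 15x4 ≤ 25   (sulfur mass)
  119.4x1 + 86.2x2 + 93.7x3 + 72.8x4 ≥ 188.8   (octane-barrels)
  4.35x1 + 4.71x2 + 5.13x3 + 4.68x4 ≥ 6.6   (energy)
  118.1x1 ≥ 128   (oxygenate mass)
  x3 ≤ 0.6
  x1, x2, x3, x4 ≥ 0.
The cheapest feasible vertex uses only MTBE, light naphtha; isomerate, FCC naphtha are not used. Binding constraints: octane-barrels and oxygenate mass.
So MTBE = 1.0838 barrels, light naphtha = 0.81581 barrels.
Hence cost = 181.55·1.0838 + 88.52·0.81581 = $268.9794.

$268.98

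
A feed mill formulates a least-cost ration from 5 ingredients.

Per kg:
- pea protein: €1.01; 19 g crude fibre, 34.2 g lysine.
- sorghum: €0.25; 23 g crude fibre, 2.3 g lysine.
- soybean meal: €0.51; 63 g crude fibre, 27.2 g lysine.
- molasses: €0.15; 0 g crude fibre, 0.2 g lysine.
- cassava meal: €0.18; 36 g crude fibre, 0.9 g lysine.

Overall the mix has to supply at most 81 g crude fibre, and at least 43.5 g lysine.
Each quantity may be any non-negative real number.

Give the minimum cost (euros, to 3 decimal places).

€0.937

Set it up as a linear program. Let x1 = kg of pea protein, x2 = kg of sorghum, x3 = kg of soybean meal, x4 = kg of molasses, x5 = kg of cassava meal.
Minimise 1.01x1 + 0.25x2 + 0.51x3 + 0.15x4 + 0.18x5 s.t.:
  19x1 + 23x2 + 63x3 + 36x5 ≤ 81   (crude fibre)
  34.2x1 + 2.3x2 + 27.2x3 + 0.2x4 + 0.9x5 ≥ 43.5   (lysine)
  x1, x2, x3, x4, x5 ≥ 0.
At the optimum only pea protein, soybean meal are positive (sorghum, molasses, cassava meal = 0). Binding constraints: crude fibre and lysine.
That vertex is x1 = 0.3281, x3 = 1.187.
Cost = 1.01·0.3281 + 0.51·1.187 = 0.93675.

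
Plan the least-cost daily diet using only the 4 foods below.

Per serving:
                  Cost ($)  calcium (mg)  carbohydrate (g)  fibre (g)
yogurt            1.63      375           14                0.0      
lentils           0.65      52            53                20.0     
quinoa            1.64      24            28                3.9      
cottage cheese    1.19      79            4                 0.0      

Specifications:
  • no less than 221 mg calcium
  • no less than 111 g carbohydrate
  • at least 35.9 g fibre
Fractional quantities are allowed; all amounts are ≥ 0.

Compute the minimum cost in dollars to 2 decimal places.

$1.81

This is a linear program. Let x1 = servings of yogurt, x2 = servings of lentils, x3 = servings of quinoa, x4 = servings of cottage cheese.
min 1.63x1 + 0.65x2 + 1.64x3 + 1.19x4 s.t.:
  375x1 + 52x2 + 24x3 + 79x4 ≥ 221   (calcium)
  14x1 + 53x2 + 28x3 + 4x4 ≥ 111   (carbohydrate)
  20x2 + 3.9x3 ≥ 35.9   (fibre)
  x1, x2, x3, x4 ≥ 0.
The optimal basis is {yogurt, lentils}; quinoa, cottage cheese drop out. There the calcium and carbohydrate constraints are tight.
That vertex is x1 = 0.3103, x2 = 2.012.
Hence cost = 1.63·0.3103 + 0.65·2.012 = $1.8136.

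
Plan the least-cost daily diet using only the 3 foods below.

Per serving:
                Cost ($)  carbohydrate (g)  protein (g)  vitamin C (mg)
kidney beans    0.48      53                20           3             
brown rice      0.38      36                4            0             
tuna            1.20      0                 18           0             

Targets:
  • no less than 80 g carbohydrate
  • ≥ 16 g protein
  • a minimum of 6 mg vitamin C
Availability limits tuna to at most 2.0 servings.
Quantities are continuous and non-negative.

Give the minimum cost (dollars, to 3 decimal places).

This is a linear program. Let x1 = servings of kidney beans, x2 = servings of brown rice, x3 = servings of tuna.
Minimize 0.48x1 + 0.38x2 + 1.2x3 subject to:
  53x1 + 36x2 ≥ 80   (carbohydrate)
  20x1 + 4x2 + 18x3 ≥ 16   (protein)
  3x1 ≥ 6   (vitamin C)
  x3 ≤ 2
  x1, x2, x3 ≥ 0.
The cheapest feasible vertex uses only kidney beans; brown rice, tuna are not used. The vitamin C requirement is met with equality.
That vertex is x1 = 2.
Total cost: 0.48·2 = 0.96000.

$0.960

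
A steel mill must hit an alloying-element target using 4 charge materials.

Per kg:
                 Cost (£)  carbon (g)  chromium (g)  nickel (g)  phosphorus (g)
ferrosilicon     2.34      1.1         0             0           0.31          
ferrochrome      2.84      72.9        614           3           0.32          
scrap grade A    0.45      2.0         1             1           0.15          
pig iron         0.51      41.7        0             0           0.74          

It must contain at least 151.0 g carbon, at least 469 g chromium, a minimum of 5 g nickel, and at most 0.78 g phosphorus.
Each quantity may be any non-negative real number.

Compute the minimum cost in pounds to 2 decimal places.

£5.65

Let x1 = kg of ferrosilicon, x2 = kg of ferrochrome, x3 = kg of scrap grade A, x4 = kg of pig iron.
min 2.34x1 + 2.84x2 + 0.45x3 + 0.51x4 subject to:
  1.1x1 + 72.9x2 + 2x3 + 41.7x4 ≥ 151   (carbon)
  614x2 + 1x3 ≥ 469   (chromium)
  3x2 + 1x3 ≥ 5   (nickel)
  0.31x1 + 0.32x2 + 0.15x3 + 0.74x4 ≤ 0.78   (phosphorus)
  x1, x2, x3, x4 ≥ 0.
At the optimum only ferrochrome, pig iron are positive (ferrosilicon, scrap grade A = 0). Binding constraints: carbon and phosphorus.
Solving gives x2 = 1.951, x4 = 0.2104.
Objective = 2.84·1.951 + 0.51·0.2104 = 5.6481.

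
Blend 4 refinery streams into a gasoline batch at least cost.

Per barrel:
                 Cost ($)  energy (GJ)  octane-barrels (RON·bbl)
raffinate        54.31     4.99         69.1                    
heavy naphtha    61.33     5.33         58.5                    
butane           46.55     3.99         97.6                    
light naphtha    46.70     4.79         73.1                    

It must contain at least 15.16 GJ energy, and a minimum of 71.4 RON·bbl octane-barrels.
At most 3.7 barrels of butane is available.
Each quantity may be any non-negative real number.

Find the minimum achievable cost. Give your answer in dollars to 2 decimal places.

$147.80

This is a linear program. Let x1 = barrels of raffinate, x2 = barrels of heavy naphtha, x3 = barrels of butane, x4 = barrels of light naphtha.
Minimise 54.31x1 + 61.33x2 + 46.55x3 + 46.7x4 with:
  4.99x1 + 5.33x2 + 3.99x3 + 4.79x4 ≥ 15.16   (energy)
  69.1x1 + 58.5x2 + 97.6x3 + 73.1x4 ≥ 71.4   (octane-barrels)
  x3 ≤ 3.7
  x1, x2, x3, x4 ≥ 0.
The optimal basis is {light naphtha}; raffinate, heavy naphtha, butane drop out. The energy requirement is met with equality.
That vertex is x4 = 3.1649.
Total cost: 46.7·3.1649 = 147.8008.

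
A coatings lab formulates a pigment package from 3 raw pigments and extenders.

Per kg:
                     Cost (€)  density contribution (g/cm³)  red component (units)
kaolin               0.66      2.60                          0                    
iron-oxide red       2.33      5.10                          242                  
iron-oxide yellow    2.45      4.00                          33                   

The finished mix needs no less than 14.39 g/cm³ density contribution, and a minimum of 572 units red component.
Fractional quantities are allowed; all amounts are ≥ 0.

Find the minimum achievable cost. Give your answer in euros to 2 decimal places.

€6.10

Set it up as a linear program. Let x1 = kg of kaolin, x2 = kg of iron-oxide red, x3 = kg of iron-oxide yellow.
Minimise 0.66x1 + 2.33x2 + 2.45x3 s.t.:
  2.6x1 + 5.1x2 + 4x3 ≥ 14.39   (density contribution)
  242x2 + 33x3 ≥ 572   (red component)
  x1, x2, x3 ≥ 0.
At the optimum only kaolin, iron-oxide red are positive (iron-oxide yellow = 0). Binding constraints: density contribution and red component.
That vertex is x1 = 0.8983, x2 = 2.364.
Objective = 0.66·0.8983 + 2.33·2.364 = 6.1010.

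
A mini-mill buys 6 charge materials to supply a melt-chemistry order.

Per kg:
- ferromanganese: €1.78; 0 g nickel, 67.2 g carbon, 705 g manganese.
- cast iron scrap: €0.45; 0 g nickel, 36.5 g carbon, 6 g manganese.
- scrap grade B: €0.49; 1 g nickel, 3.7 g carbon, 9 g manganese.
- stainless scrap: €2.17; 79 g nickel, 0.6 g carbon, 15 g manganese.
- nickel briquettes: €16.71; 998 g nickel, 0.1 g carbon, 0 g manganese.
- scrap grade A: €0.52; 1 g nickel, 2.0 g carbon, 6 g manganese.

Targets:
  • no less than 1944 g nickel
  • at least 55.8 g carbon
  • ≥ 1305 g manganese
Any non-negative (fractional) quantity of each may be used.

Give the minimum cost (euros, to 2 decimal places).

€35.84

Set it up as a linear program. Let x1 = kg of ferromanganese, x2 = kg of cast iron scrap, x3 = kg of scrap grade B, x4 = kg of stainless scrap, x5 = kg of nickel briquettes, x6 = kg of scrap grade A.
Minimize 1.78x1 + 0.45x2 + 0.49x3 + 2.17x4 + 16.71x5 + 0.52x6 subject to:
  1x3 + 79x4 + 998x5 + 1x6 ≥ 1944   (nickel)
  67.2x1 + 36.5x2 + 3.7x3 + 0.6x4 + 0.1x5 + 2x6 ≥ 55.8   (carbon)
  705x1 + 6x2 + 9x3 + 15x4 + 6x6 ≥ 1305   (manganese)
  x1, x2, x3, x4, x5, x6 ≥ 0.
At the optimum only ferromanganese, nickel briquettes are positive (cast iron scrap, scrap grade B, stainless scrap, scrap grade A = 0). There the nickel and manganese constraints are tight.
Optimal quantities: ferromanganese = 1.8511 kg, nickel briquettes = 1.9479 kg.
Hence cost = 1.78·1.8511 + 16.71·1.9479 = €35.8444.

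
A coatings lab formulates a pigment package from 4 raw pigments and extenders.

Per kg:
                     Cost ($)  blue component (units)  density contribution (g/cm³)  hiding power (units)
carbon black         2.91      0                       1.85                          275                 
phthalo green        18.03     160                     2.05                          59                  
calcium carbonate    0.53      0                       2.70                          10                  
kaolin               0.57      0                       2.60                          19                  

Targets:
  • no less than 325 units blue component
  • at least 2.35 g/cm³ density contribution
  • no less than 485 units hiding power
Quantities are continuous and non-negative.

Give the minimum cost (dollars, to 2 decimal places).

$40.49

Let x1 = kg of carbon black, x2 = kg of phthalo green, x3 = kg of calcium carbonate, x4 = kg of kaolin.
Minimize 2.91x1 + 18.03x2 + 0.53x3 + 0.57x4 with:
  160x2 ≥ 325   (blue component)
  1.85x1 + 2.05x2 + 2.7x3 + 2.6x4 ≥ 2.35   (density contribution)
  275x1 + 59x2 + 10x3 + 19x4 ≥ 485   (hiding power)
  x1, x2, x3, x4 ≥ 0.
At the optimum only carbon black, phthalo green are positive (calcium carbonate, kaolin = 0). There the blue component and hiding power constraints are tight.
That vertex is x1 = 1.3278, x2 = 2.0312.
Cost = 2.91·1.3278 + 18.03·2.0312 = 40.4864.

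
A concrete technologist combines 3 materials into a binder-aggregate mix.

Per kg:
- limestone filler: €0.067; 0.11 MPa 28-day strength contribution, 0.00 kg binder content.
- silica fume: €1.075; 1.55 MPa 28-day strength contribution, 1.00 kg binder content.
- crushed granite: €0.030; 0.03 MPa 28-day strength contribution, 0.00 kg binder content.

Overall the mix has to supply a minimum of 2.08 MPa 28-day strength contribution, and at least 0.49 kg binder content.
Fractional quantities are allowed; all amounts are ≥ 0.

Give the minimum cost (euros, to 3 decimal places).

Set it up as a linear program. Let x1 = kg of limestone filler, x2 = kg of silica fume, x3 = kg of crushed granite.
min 0.067x1 + 1.075x2 + 0.03x3 with:
  0.11x1 + 1.55x2 + 0.03x3 ≥ 2.08   (28-day strength contribution)
  1x2 ≥ 0.49   (binder content)
  x1, x2, x3 ≥ 0.
At the optimum only limestone filler, silica fume are positive (crushed granite = 0). There the 28-day strength contribution and binder content constraints are tight.
So limestone filler = 12 kg, silica fume = 0.49 kg.
Cost = 0.067·12 + 1.075·0.49 = 1.33075.

€1.331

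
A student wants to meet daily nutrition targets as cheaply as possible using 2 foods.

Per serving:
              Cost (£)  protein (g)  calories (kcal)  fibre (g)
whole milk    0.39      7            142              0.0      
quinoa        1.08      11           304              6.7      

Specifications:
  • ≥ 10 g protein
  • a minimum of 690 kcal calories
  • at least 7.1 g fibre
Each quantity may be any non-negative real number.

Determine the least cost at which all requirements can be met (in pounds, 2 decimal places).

£2.15

Let x1 = servings of whole milk, x2 = servings of quinoa.
min 0.39x1 + 1.08x2 subject to:
  7x1 + 11x2 ≥ 10   (protein)
  142x1 + 304x2 ≥ 690   (calories)
  6.7x2 ≥ 7.1   (fibre)
  x1, x2 ≥ 0.
Both inputs are positive at the optimum. There the calories and fibre constraints are tight.
Solving gives x1 = 2.59, x2 = 1.06.
Hence cost = 0.39·2.59 + 1.08·1.06 = £2.1549.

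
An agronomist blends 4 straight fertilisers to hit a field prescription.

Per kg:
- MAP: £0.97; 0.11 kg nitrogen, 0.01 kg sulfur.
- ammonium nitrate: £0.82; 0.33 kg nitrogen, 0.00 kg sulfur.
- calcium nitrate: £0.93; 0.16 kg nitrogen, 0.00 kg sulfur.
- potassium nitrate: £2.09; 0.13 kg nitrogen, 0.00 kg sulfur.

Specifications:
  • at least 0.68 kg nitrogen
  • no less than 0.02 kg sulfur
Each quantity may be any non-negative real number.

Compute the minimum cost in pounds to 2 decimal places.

Treat it as an LP. Let x1 = kg of MAP, x2 = kg of ammonium nitrate, x3 = kg of calcium nitrate, x4 = kg of potassium nitrate.
min 0.97x1 + 0.82x2 + 0.93x3 + 2.09x4 s.t.:
  0.11x1 + 0.33x2 + 0.16x3 + 0.13x4 ≥ 0.68   (nitrogen)
  0.01x1 ≥ 0.02   (sulfur)
  x1, x2, x3, x4 ≥ 0.
The minimum-cost mix takes nothing from calcium nitrate, potassium nitrate — only MAP, ammonium nitrate. Binding constraints: nitrogen and sulfur.
So MAP = 2 kg, ammonium nitrate = 1.394 kg.
Objective = 0.97·2 + 0.82·1.394 = 3.0831.

£3.08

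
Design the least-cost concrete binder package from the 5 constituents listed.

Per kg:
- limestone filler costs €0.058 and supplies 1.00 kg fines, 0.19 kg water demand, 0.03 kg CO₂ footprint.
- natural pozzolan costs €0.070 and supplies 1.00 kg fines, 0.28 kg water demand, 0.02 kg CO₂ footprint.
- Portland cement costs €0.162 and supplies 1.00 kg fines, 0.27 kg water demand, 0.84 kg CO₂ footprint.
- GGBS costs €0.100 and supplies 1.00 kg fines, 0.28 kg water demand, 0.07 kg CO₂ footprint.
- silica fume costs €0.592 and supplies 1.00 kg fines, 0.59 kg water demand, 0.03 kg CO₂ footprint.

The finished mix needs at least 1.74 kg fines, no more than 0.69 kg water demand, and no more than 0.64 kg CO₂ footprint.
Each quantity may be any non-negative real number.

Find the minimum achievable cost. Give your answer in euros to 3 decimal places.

€0.101

This is a linear program. Let x1 = kg of limestone filler, x2 = kg of natural pozzolan, x3 = kg of Portland cement, x4 = kg of GGBS, x5 = kg of silica fume.
min 0.058x1 + 0.07x2 + 0.162x3 + 0.1x4 + 0.592x5 subject to:
  1x1 + 1x2 + 1x3 + 1x4 + 1x5 ≥ 1.74   (fines)
  0.19x1 + 0.28x2 + 0.27x3 + 0.28x4 + 0.59x5 ≤ 0.69   (water demand)
  0.03x1 + 0.02x2 + 0.84x3 + 0.07x4 + 0.03x5 ≤ 0.64   (CO₂ footprint)
  x1, x2, x3, x4, x5 ≥ 0.
The minimum-cost mix takes nothing from natural pozzolan, Portland cement, GGBS, silica fume — only limestone filler. The fines requirement is met with equality.
So limestone filler = 1.74 kg.
Cost = 0.058·1.74 = 0.10092.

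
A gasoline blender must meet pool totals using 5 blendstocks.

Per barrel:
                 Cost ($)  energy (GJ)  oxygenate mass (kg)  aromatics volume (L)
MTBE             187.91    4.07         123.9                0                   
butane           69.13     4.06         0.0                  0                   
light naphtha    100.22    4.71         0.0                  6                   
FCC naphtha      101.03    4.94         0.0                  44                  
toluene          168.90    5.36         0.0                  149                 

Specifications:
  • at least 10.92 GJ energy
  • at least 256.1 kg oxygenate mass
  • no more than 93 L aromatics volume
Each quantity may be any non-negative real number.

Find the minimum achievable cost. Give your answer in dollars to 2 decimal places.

$431.10

This is a linear program. Let x1 = barrels of MTBE, x2 = barrels of butane, x3 = barrels of light naphtha, x4 = barrels of FCC naphtha, x5 = barrels of toluene.
Minimise 187.91x1 + 69.13x2 + 100.22x3 + 101.03x4 + 168.9x5 s.t.:
  4.07x1 + 4.06x2 + 4.71x3 + 4.94x4 + 5.36x5 ≥ 10.92   (energy)
  123.9x1 ≥ 256.1   (oxygenate mass)
  6x3 + 44x4 + 149x5 ≤ 93   (aromatics volume)
  x1, x2, x3, x4, x5 ≥ 0.
The optimal basis is {MTBE, butane}; light naphtha, FCC naphtha, toluene drop out. There the energy and oxygenate mass constraints are tight.
So MTBE = 2.067 barrels, butane = 0.6176 barrels.
Total cost: 187.91·2.067 + 69.13·0.6176 = 431.1047.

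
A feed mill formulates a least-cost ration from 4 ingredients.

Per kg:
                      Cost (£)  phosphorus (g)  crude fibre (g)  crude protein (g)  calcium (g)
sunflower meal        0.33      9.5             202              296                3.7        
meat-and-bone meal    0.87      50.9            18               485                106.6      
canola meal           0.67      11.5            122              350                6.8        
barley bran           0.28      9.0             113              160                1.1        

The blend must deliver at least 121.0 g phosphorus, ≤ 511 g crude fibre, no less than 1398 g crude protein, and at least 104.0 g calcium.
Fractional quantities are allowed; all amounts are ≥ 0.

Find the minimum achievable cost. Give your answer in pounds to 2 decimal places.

Let x1 = kg of sunflower meal, x2 = kg of meat-and-bone meal, x3 = kg of canola meal, x4 = kg of barley bran.
min 0.33x1 + 0.87x2 + 0.67x3 + 0.28x4 with:
  9.5x1 + 50.9x2 + 11.5x3 + 9x4 ≥ 121   (phosphorus)
  202x1 + 18x2 + 122x3 + 113x4 ≤ 511   (crude fibre)
  296x1 + 485x2 + 350x3 + 160x4 ≥ 1398   (crude protein)
  3.7x1 + 106.6x2 + 6.8x3 + 1.1x4 ≥ 104   (calcium)
  x1, x2, x3, x4 ≥ 0.
The minimum-cost mix takes nothing from canola meal, barley bran — only sunflower meal, meat-and-bone meal. Binding constraints: phosphorus and crude protein.
So sunflower meal = 1.193 kg, meat-and-bone meal = 2.155 kg.
Total cost: 0.33·1.193 + 0.87·2.155 = 2.2685.

£2.27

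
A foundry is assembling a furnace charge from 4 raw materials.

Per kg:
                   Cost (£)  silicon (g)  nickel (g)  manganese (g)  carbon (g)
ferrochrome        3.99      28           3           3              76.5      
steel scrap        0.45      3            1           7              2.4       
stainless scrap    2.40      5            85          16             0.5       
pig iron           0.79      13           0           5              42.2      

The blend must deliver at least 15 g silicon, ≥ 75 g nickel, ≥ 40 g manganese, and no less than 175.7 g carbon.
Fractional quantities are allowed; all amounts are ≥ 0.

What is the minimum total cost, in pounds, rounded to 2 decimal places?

£5.69

Set it up as a linear program. Let x1 = kg of ferrochrome, x2 = kg of steel scrap, x3 = kg of stainless scrap, x4 = kg of pig iron.
Minimize 3.99x1 + 0.45x2 + 2.4x3 + 0.79x4 with:
  28x1 + 3x2 + 5x3 + 13x4 ≥ 15   (silicon)
  3x1 + 1x2 + 85x3 ≥ 75   (nickel)
  3x1 + 7x2 + 16x3 + 5x4 ≥ 40   (manganese)
  76.5x1 + 2.4x2 + 0.5x3 + 42.2x4 ≥ 175.7   (carbon)
  x1, x2, x3, x4 ≥ 0.
The cheapest feasible vertex uses only steel scrap, stainless scrap, pig iron; ferrochrome is not used. The nickel, manganese, carbon requirements are met with equality.
Solving gives x2 = 0.7839, x3 = 0.8731, x4 = 4.109.
Hence cost = 0.45·0.7839 + 2.4·0.8731 + 0.79·4.109 = £5.6943.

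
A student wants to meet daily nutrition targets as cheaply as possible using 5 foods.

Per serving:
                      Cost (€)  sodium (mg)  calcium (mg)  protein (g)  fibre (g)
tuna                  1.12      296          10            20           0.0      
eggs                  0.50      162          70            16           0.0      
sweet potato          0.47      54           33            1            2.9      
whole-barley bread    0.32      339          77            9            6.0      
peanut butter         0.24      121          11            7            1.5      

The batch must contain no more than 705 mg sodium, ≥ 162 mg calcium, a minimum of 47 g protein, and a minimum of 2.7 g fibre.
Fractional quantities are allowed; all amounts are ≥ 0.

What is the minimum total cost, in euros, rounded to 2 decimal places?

€1.49

This is a linear program. Let x1 = servings of tuna, x2 = servings of eggs, x3 = servings of sweet potato, x4 = servings of whole-barley bread, x5 = servings of peanut butter.
min 1.12x1 + 0.5x2 + 0.47x3 + 0.32x4 + 0.24x5 subject to:
  296x1 + 162x2 + 54x3 + 339x4 + 121x5 ≤ 705   (sodium)
  10x1 + 70x2 + 33x3 + 77x4 + 11x5 ≥ 162   (calcium)
  20x1 + 16x2 + 1x3 + 9x4 + 7x5 ≥ 47   (protein)
  2.9x3 + 6x4 + 1.5x5 ≥ 2.7   (fibre)
  x1, x2, x3, x4, x5 ≥ 0.
The minimum-cost mix takes nothing from tuna, sweet potato, peanut butter — only eggs, whole-barley bread. There the protein and fibre constraints are tight.
Solving gives x2 = 2.684, x4 = 0.45.
Cost = 0.5·2.684 + 0.32·0.45 = 1.4860.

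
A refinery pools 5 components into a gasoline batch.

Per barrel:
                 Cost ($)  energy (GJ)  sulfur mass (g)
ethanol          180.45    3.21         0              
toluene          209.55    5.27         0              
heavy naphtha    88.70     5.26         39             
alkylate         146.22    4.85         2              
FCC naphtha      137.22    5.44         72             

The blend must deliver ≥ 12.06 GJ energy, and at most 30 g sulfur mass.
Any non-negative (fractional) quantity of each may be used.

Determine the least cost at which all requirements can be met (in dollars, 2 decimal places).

$316.11

This is a linear program. Let x1 = barrels of ethanol, x2 = barrels of toluene, x3 = barrels of heavy naphtha, x4 = barrels of alkylate, x5 = barrels of FCC naphtha.
min 180.45x1 + 209.55x2 + 88.7x3 + 146.22x4 + 137.22x5 subject to:
  3.21x1 + 5.27x2 + 5.26x3 + 4.85x4 + 5.44x5 ≥ 12.06   (energy)
  39x3 + 2x4 + 72x5 ≤ 30   (sulfur mass)
  x1, x2, x3, x4, x5 ≥ 0.
The minimum-cost mix takes nothing from ethanol, toluene, FCC naphtha — only heavy naphtha, alkylate. Binding constraints: energy and sulfur mass.
That vertex is x3 = 0.67951, x4 = 1.7497.
Hence cost = 88.7·0.67951 + 146.22·1.7497 = $316.1137.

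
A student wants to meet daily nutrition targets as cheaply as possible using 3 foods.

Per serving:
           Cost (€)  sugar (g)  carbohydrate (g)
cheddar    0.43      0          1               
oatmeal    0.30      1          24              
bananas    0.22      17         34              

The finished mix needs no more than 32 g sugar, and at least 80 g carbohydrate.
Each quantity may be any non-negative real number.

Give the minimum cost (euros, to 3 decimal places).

Treat it as an LP. Let x1 = servings of cheddar, x2 = servings of oatmeal, x3 = servings of bananas.
min 0.43x1 + 0.3x2 + 0.22x3 subject to:
  1x2 + 17x3 ≤ 32   (sugar)
  1x1 + 24x2 + 34x3 ≥ 80   (carbohydrate)
  x1, x2, x3 ≥ 0.
The minimum-cost mix takes nothing from cheddar — only oatmeal, bananas. Binding constraints: sugar and carbohydrate.
That vertex is x2 = 0.7273, x3 = 1.84.
Total cost: 0.3·0.7273 + 0.22·1.84 = 0.62299.

€0.623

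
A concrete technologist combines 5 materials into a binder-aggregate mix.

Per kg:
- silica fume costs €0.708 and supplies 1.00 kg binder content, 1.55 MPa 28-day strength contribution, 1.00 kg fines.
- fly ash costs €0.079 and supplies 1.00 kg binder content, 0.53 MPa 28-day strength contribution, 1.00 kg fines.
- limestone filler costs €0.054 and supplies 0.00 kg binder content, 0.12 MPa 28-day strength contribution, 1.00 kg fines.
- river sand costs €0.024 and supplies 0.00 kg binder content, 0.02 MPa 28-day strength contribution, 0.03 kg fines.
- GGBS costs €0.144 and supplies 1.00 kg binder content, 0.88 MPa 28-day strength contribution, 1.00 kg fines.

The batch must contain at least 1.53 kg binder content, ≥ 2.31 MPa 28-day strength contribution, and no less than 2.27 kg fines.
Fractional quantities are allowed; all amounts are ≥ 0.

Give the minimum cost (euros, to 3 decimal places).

Let x1 = kg of silica fume, x2 = kg of fly ash, x3 = kg of limestone filler, x4 = kg of river sand, x5 = kg of GGBS.
Minimise 0.708x1 + 0.079x2 + 0.054x3 + 0.024x4 + 0.144x5 with:
  1x1 + 1x2 + 1x5 ≥ 1.53   (binder content)
  1.55x1 + 0.53x2 + 0.12x3 + 0.02x4 + 0.88x5 ≥ 2.31   (28-day strength contribution)
  1x1 + 1x2 + 1x3 + 0.03x4 + 1x5 ≥ 2.27   (fines)
  x1, x2, x3, x4, x5 ≥ 0.
The minimum-cost mix takes nothing from silica fume, limestone filler, river sand, GGBS — only fly ash. Binding constraint: 28-day strength contribution.
That vertex is x2 = 4.358.
Cost = 0.079·4.358 = 0.34428.

€0.344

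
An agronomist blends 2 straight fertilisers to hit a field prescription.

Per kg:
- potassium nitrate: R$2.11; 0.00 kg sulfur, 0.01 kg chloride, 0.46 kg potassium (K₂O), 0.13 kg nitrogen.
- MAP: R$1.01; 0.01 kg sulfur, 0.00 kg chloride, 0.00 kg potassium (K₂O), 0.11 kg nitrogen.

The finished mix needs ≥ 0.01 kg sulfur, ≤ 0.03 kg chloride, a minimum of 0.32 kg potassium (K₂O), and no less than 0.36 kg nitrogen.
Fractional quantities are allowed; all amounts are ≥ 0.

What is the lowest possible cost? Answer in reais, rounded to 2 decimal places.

Treat it as an LP. Let x1 = kg of potassium nitrate, x2 = kg of MAP.
min 2.11x1 + 1.01x2 subject to:
  0.01x2 ≥ 0.01   (sulfur)
  0.01x1 ≤ 0.03   (chloride)
  0.46x1 ≥ 0.32   (potassium (K₂O))
  0.13x1 + 0.11x2 ≥ 0.36   (nitrogen)
  x1, x2 ≥ 0.
Both inputs are positive at the optimum. Binding constraints: potassium (K₂O) and nitrogen.
That vertex is x1 = 0.6957, x2 = 2.451.
Total cost: 2.11·0.6957 + 1.01·2.451 = 3.9434.

R$3.94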